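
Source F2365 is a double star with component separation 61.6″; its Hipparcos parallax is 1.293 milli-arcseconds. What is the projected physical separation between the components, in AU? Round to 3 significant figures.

47600 AU

d = 1/p = 1/0.001293″ = 773.4 pc.
At distance d (pc), an angle of θ arcsec spans θ·d AU: s = 61.6 × 773.4 = 47641 AU.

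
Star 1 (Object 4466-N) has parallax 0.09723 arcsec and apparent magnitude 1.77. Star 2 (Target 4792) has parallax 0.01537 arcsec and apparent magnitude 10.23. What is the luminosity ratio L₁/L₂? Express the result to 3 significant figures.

d₁ = 1/p₁ = 1/0.09723″ = 10.285 pc; d₂ = 1/p₂ = 1/0.01537″ = 65.062 pc.
M₁ = m₁ − 5 log₁₀ d₁ + 5 = 1.77 − 5.0610 + 5 = 1.7090.
M₂ = 10.23 − 9.0666 + 5 = 6.1634.
L₁/L₂ = 10^(0.4(M₂ − M₁)) = 10^(0.4 × 4.4544) = 10^1.78176 = 60.501.

L₁/L₂ = 60.5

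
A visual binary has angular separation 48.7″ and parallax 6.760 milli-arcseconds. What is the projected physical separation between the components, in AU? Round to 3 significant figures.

7200 AU

d = 1/p = 1/0.006760″ = 147.93 pc.
At distance d (pc), an angle of θ arcsec spans θ·d AU: s = 48.7 × 147.93 = 7204.2 AU.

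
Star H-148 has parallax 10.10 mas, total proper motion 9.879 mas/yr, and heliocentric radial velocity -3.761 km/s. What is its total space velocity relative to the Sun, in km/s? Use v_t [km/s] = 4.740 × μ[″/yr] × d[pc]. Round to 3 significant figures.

5.97 km/s

d = 1/p = 1/0.01010″ = 99.01 pc.
μ = 9.879 mas/yr = 0.009879 ″/yr.
v_t = 4.740 μ d = 4.740 × 0.009879 × 99.01 = 4.6363 km/s.
v = √(v_r² + v_t²) = √((-3.761)² + 4.6363²) = √35.6404 = 5.97 km/s.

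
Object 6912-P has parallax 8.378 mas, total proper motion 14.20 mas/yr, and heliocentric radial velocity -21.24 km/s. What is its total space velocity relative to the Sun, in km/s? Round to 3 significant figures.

22.7 km/s

d = 1/p = 1/0.008378″ = 119.36 pc.
μ = 14.20 mas/yr = 0.01420 ″/yr.
v_t = 4.740 μ d = 4.740 × 0.01420 × 119.36 = 8.0339 km/s.
v = √(v_r² + v_t²) = √((-21.24)² + 8.0339²) = √515.681 = 22.709 km/s.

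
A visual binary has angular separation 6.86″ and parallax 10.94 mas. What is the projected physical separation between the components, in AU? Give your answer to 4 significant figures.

627.1 AU

d = 1/p = 1/0.01094″ = 91.408 pc.
At distance d (pc), an angle of θ arcsec spans θ·d AU: s = 6.86 × 91.408 = 627.06 AU.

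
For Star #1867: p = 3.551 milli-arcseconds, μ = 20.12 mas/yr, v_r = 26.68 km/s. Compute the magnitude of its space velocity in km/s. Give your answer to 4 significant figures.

d = 1/p = 1/0.003551″ = 281.61 pc.
μ = 20.12 mas/yr = 0.02012 ″/yr.
v_t = 4.740 μ d = 4.740 × 0.02012 × 281.61 = 26.857 km/s.
v = √(v_r² + v_t²) = √(26.68² + 26.857²) = √1433.12 = 37.857 km/s.

37.86 km/s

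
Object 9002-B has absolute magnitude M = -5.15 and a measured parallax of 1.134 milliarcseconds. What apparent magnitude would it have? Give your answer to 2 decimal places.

d = 1/p = 1/0.001134″ = 881.83 pc.
m − M = 5 log₁₀ d − 5 = 5 log₁₀(881.83) − 5 = 14.7269 − 5 = 9.7269.
m = M + (m − M) = -5.15 + 9.7269 = 4.58.

m = 4.58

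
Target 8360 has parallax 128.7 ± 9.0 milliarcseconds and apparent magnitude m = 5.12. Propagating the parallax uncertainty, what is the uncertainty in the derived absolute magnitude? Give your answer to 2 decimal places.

M = m − 5 log₁₀ d + 5 = m + 5 log₁₀ p + 5, so ∂M/∂p = 5/(p ln 10).
σ_M = (5/ln 10) · (σ_p/p) = 2.1715 × 9.0/128.7 = 2.1715 × 0.06993 = 0.15185.

σ_M = 0.15 mag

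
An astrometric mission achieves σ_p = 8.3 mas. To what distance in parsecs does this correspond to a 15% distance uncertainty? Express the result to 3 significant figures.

18.1 pc

σ_d/d = σ_p/p, so the condition is σ_p/p ≤ 0.15, i.e. p ≥ σ_p/0.15.
p_min = 8.3/0.15 = 55.333 mas = 0.055333 arcsec.
d_max = 1/p_min = 1/0.055333 = 18.072 pc.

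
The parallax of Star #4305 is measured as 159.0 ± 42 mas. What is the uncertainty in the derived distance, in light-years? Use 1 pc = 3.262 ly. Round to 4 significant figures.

5.419 ly

d = 1/p, so σ_d = σ_p / p².
σ_d = 0.0420 / (0.1590)² = 0.0420 / 0.025281 = 1.6613 pc = 1.6613 × 3.262 ly = 5.4192 ly.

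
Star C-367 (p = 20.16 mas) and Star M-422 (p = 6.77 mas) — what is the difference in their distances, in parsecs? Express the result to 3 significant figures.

98.1 pc

d_A = 1/0.02016″ = 49.603 pc; d_B = 1/0.006770″ = 147.71 pc.
|d_B − d_A| = |147.71 − 49.603| = 98.107 pc.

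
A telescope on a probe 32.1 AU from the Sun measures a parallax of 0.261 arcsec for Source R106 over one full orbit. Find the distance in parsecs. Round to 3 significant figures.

With baseline B (in AU) and parallax p (in arcsec), d = B/p parsecs.
d = 32.1 / 0.261 = 122.99 pc.

123 pc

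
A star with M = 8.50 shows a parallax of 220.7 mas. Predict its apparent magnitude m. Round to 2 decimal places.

m = 6.78

d = 1/p = 1/0.2207″ = 4.531 pc.
m − M = 5 log₁₀ d − 5 = 5 log₁₀(4.531) − 5 = 3.2810 − 5 = -1.7190.
m = M + (m − M) = 8.50 + (-1.7190) = 6.78.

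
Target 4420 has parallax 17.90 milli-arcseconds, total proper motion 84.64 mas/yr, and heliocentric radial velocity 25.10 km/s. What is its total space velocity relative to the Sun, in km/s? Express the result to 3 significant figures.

33.7 km/s

d = 1/p = 1/0.01790″ = 55.866 pc.
μ = 84.64 mas/yr = 0.08464 ″/yr.
v_t = 4.740 μ d = 4.740 × 0.08464 × 55.866 = 22.413 km/s.
v = √(v_r² + v_t²) = √(25.10² + 22.413²) = √1132.35 = 33.65 km/s.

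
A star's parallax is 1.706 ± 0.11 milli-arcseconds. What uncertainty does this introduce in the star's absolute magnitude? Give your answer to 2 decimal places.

σ_M = 0.14 mag

M = m − 5 log₁₀ d + 5 = m + 5 log₁₀ p + 5, so ∂M/∂p = 5/(p ln 10).
σ_M = (5/ln 10) · (σ_p/p) = 2.1715 × 0.11/1.706 = 2.1715 × 0.064478 = 0.14001.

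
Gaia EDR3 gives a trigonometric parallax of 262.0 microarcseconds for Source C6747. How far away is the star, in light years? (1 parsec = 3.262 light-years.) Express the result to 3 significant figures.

12500 light years

p = 262.0 microarcseconds = 0.0002620 arcsec.
d = 1/p = 1/0.0002620 = 3816.8 pc.
In light-years: 3816.8 × 3.262 = 12450 ly.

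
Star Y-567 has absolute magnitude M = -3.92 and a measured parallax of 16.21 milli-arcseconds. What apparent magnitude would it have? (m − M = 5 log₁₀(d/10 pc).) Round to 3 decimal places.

m = 0.031

d = 1/p = 1/0.01621″ = 61.69 pc.
m − M = 5 log₁₀ d − 5 = 5 log₁₀(61.69) − 5 = 8.9511 − 5 = 3.9511.
m = M + (m − M) = -3.92 + 3.9511 = 0.031.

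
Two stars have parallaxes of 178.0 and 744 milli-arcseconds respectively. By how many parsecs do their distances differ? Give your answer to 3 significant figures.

4.27 pc

d_A = 1/0.1780″ = 5.618 pc; d_B = 1/0.7440″ = 1.3441 pc.
|d_B − d_A| = |1.3441 − 5.618| = 4.2739 pc.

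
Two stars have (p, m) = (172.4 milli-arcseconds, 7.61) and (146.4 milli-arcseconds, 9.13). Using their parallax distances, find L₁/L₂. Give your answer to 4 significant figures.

L₁/L₂ = 2.924

d₁ = 1/p₁ = 1/0.1724″ = 5.8005 pc; d₂ = 1/p₂ = 1/0.1464″ = 6.8306 pc.
M₁ = m₁ − 5 log₁₀ d₁ + 5 = 7.61 − 3.8173 + 5 = 8.7927.
M₂ = 9.13 − 4.1723 + 5 = 9.9577.
L₁/L₂ = 10^(0.4(M₂ − M₁)) = 10^(0.4 × 1.1650) = 10^0.46600 = 2.9242.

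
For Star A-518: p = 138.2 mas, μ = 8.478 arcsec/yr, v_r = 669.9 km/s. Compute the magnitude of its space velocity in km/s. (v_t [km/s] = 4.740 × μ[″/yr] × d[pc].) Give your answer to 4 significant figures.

730.3 km/s

d = 1/p = 1/0.1382″ = 7.2359 pc.
v_t = 4.740 μ d = 4.740 × 8.478 × 7.2359 = 290.78 km/s.
v = √(v_r² + v_t²) = √(669.9² + 290.78²) = √533319 = 730.29 km/s.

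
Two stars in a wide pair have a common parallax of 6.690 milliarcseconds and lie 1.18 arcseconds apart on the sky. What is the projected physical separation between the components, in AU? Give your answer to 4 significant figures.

d = 1/p = 1/0.006690″ = 149.48 pc.
At distance d (pc), an angle of θ arcsec spans θ·d AU: s = 1.18 × 149.48 = 176.39 AU.

176.4 AU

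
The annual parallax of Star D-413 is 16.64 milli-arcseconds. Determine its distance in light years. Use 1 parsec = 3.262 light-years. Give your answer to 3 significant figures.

196 light years

p = 16.64 milli-arcseconds = 0.01664 arcsec.
d = 1/p = 1/0.01664 = 60.096 pc.
In light-years: 60.096 × 3.262 = 196.03 ly.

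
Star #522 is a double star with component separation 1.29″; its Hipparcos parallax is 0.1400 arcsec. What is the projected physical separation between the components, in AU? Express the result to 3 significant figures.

d = 1/p = 1/0.1400″ = 7.1429 pc.
At distance d (pc), an angle of θ arcsec spans θ·d AU: s = 1.29 × 7.1429 = 9.2143 AU.

9.21 AU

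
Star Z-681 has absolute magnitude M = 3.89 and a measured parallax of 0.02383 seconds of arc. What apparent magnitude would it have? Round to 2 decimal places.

d = 1/p = 1/0.02383″ = 41.964 pc.
m − M = 5 log₁₀ d − 5 = 5 log₁₀(41.964) − 5 = 8.1144 − 5 = 3.1144.
m = M + (m − M) = 3.89 + 3.1144 = 7.00.

m = 7.00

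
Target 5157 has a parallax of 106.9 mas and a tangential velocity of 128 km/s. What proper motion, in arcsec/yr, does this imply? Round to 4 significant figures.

d = 1/p = 1/0.1069″ = 9.3545 pc.
μ = v_t / (4.74 d) = 128 / (4.74 × 9.3545) = 128 / 44.34 = 2.8868 ″/yr.

2.887 arcsec/yr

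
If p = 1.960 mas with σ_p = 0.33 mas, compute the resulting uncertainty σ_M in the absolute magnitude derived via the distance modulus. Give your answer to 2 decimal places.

M = m − 5 log₁₀ d + 5 = m + 5 log₁₀ p + 5, so ∂M/∂p = 5/(p ln 10).
σ_M = (5/ln 10) · (σ_p/p) = 2.1715 × 0.33/1.960 = 2.1715 × 0.16837 = 0.36562.

σ_M = 0.37 mag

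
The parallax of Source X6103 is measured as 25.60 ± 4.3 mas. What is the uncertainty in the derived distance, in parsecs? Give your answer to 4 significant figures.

d = 1/p, so σ_d = σ_p / p².
σ_d = 0.00430 / (0.02560)² = 0.00430 / 0.00065536 = 6.5613 pc.

6.561 pc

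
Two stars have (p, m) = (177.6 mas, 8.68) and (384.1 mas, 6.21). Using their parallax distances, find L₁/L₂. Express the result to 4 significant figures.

d₁ = 1/p₁ = 1/0.1776″ = 5.6306 pc; d₂ = 1/p₂ = 1/0.3841″ = 2.6035 pc.
M₁ = m₁ − 5 log₁₀ d₁ + 5 = 8.68 − 3.7528 + 5 = 9.9272.
M₂ = 6.21 − 2.0778 + 5 = 9.1322.
L₁/L₂ = 10^(0.4(M₂ − M₁)) = 10^(0.4 × (-0.7950)) = 10^(-0.31800) = 0.48084.

L₁/L₂ = 0.4808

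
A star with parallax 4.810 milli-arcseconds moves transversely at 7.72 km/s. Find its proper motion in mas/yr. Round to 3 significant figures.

7.83 mas/yr

d = 1/p = 1/0.004810″ = 207.9 pc.
μ = v_t / (4.74 d) = 7.72 / (4.74 × 207.9) = 7.72 / 985.45 = 0.007834 ″/yr = 7.834 mas/yr.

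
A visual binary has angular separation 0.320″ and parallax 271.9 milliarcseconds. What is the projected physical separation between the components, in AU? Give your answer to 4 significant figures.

1.177 AU

d = 1/p = 1/0.2719″ = 3.6778 pc.
At distance d (pc), an angle of θ arcsec spans θ·d AU: s = 0.320 × 3.6778 = 1.1769 AU.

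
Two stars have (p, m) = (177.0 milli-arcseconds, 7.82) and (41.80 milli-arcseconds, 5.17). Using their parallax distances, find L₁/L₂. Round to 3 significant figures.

L₁/L₂ = 0.00486

d₁ = 1/p₁ = 1/0.1770″ = 5.6497 pc; d₂ = 1/p₂ = 1/0.04180″ = 23.923 pc.
M₁ = m₁ − 5 log₁₀ d₁ + 5 = 7.82 − 3.7601 + 5 = 9.0599.
M₂ = 5.17 − 6.8941 + 5 = 3.2759.
L₁/L₂ = 10^(0.4(M₂ − M₁)) = 10^(0.4 × (-5.7840)) = 10^(-2.31360) = 0.0048574.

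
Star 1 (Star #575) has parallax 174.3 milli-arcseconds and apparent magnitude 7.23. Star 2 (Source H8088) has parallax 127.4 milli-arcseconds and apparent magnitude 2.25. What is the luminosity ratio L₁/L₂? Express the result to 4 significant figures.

L₁/L₂ = 0.005442

d₁ = 1/p₁ = 1/0.1743″ = 5.7372 pc; d₂ = 1/p₂ = 1/0.1274″ = 7.8493 pc.
M₁ = m₁ − 5 log₁₀ d₁ + 5 = 7.23 − 3.7935 + 5 = 8.4365.
M₂ = 2.25 − 4.4742 + 5 = 2.7758.
L₁/L₂ = 10^(0.4(M₂ − M₁)) = 10^(0.4 × (-5.6607)) = 10^(-2.26428) = 0.0054415.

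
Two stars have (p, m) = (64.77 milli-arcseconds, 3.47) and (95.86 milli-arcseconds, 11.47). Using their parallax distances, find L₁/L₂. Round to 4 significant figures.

d₁ = 1/p₁ = 1/0.06477″ = 15.439 pc; d₂ = 1/p₂ = 1/0.09586″ = 10.432 pc.
M₁ = m₁ − 5 log₁₀ d₁ + 5 = 3.47 − 5.9431 + 5 = 2.5269.
M₂ = 11.47 − 5.0918 + 5 = 11.3782.
L₁/L₂ = 10^(0.4(M₂ − M₁)) = 10^(0.4 × 8.8513) = 10^3.54052 = 3471.5.

L₁/L₂ = 3472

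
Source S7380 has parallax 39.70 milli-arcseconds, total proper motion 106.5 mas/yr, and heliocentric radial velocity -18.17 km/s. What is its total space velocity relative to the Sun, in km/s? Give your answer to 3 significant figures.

22.2 km/s

d = 1/p = 1/0.03970″ = 25.189 pc.
μ = 106.5 mas/yr = 0.1065 ″/yr.
v_t = 4.740 μ d = 4.740 × 0.1065 × 25.189 = 12.716 km/s.
v = √(v_r² + v_t²) = √((-18.17)² + 12.716²) = √491.846 = 22.178 km/s.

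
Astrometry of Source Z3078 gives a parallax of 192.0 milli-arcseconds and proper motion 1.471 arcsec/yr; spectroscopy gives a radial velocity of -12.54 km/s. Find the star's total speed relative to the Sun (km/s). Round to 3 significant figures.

d = 1/p = 1/0.1920″ = 5.2083 pc.
v_t = 4.740 μ d = 4.740 × 1.471 × 5.2083 = 36.315 km/s.
v = √(v_r² + v_t²) = √((-12.54)² + 36.315²) = √1476.03 = 38.419 km/s.

38.4 km/s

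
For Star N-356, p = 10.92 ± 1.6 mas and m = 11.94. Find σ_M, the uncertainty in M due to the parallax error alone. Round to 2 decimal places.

σ_M = 0.32 mag

M = m − 5 log₁₀ d + 5 = m + 5 log₁₀ p + 5, so ∂M/∂p = 5/(p ln 10).
σ_M = (5/ln 10) · (σ_p/p) = 2.1715 × 1.6/10.92 = 2.1715 × 0.14652 = 0.31817.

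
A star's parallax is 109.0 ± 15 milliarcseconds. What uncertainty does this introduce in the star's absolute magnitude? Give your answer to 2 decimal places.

σ_M = 0.30 mag

M = m − 5 log₁₀ d + 5 = m + 5 log₁₀ p + 5, so ∂M/∂p = 5/(p ln 10).
σ_M = (5/ln 10) · (σ_p/p) = 2.1715 × 15/109.0 = 2.1715 × 0.13761 = 0.29882.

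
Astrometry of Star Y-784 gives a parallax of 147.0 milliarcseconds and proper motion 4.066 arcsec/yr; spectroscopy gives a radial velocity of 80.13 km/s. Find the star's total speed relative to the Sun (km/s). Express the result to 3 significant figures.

154 km/s

d = 1/p = 1/0.1470″ = 6.8027 pc.
v_t = 4.740 μ d = 4.740 × 4.066 × 6.8027 = 131.11 km/s.
v = √(v_r² + v_t²) = √(80.13² + 131.11²) = √23610.6 = 153.66 km/s.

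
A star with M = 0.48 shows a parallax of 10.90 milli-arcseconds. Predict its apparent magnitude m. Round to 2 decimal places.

d = 1/p = 1/0.01090″ = 91.743 pc.
m − M = 5 log₁₀ d − 5 = 5 log₁₀(91.743) − 5 = 9.8129 − 5 = 4.8129.
m = M + (m − M) = 0.48 + 4.8129 = 5.29.

m = 5.29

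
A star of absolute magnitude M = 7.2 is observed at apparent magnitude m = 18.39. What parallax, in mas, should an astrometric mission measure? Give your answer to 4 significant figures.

m − M = 18.39 − 7.2 = 11.19.
d = 10^((m−M)/5 + 1) = 10^3.238 = 1729.8 pc.
p = 1/d = 1/1729.8 = 0.0005781 arcsec = 0.5781 mas.

0.5781 mas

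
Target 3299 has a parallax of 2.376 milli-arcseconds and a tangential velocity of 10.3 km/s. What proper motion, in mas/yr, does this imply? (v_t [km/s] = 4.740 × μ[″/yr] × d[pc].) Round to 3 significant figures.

d = 1/p = 1/0.002376″ = 420.88 pc.
μ = v_t / (4.74 d) = 10.3 / (4.74 × 420.88) = 10.3 / 1995 = 0.0051629 ″/yr = 5.1629 mas/yr.

5.16 mas/yr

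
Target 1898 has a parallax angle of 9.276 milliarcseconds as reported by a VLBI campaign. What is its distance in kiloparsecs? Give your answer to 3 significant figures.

p = 9.276 milliarcseconds = 0.009276 arcsec.
d = 1/p = 1/0.009276 = 107.81 pc.
= 0.10781 kpc.

0.108 kpc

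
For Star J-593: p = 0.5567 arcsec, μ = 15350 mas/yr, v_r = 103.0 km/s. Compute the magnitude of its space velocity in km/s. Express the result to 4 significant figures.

166.4 km/s

d = 1/p = 1/0.5567″ = 1.7963 pc.
μ = 15350 mas/yr = 15.35 ″/yr.
v_t = 4.740 μ d = 4.740 × 15.35 × 1.7963 = 130.7 km/s.
v = √(v_r² + v_t²) = √(103.0² + 130.7²) = √27691.5 = 166.41 km/s.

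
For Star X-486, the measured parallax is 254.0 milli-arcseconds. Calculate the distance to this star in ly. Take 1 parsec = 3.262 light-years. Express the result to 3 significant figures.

p = 254.0 milli-arcseconds = 0.2540 arcsec.
d = 1/p = 1/0.2540 = 3.937 pc.
In light-years: 3.937 × 3.262 = 12.842 ly.

12.8 ly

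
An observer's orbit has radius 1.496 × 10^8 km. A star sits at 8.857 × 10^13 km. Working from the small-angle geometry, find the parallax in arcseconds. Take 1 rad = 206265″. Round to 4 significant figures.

θ ≈ B/d = (1.496 × 10^8) / (8.857 × 10^13) = 1.6891 × 10^-6 rad.
In arcseconds: 1.6891 × 10^-6 × 206265 = 0.3484″.

0.3484 arcsec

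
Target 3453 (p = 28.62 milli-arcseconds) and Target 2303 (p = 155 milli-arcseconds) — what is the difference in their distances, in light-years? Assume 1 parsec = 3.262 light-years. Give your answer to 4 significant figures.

d_A = 1/0.02862″ = 34.941 pc; d_B = 1/0.1550″ = 6.4516 pc.
|d_B − d_A| = |6.4516 − 34.941| = 28.489 pc = 28.489 × 3.262 ly = 92.931 ly.

92.93 ly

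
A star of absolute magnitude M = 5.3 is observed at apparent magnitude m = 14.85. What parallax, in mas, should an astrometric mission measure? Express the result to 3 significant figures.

1.23 mas

m − M = 14.85 − 5.3 = 9.55.
d = 10^((m−M)/5 + 1) = 10^2.910 = 812.83 pc.
p = 1/d = 1/812.83 = 0.0012303 arcsec = 1.2303 mas.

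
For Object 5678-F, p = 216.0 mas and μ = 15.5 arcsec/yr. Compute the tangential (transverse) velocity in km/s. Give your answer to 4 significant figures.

d = 1/p = 1/0.2160″ = 4.6296 pc.
v_t = 4.74 × μ × d = 4.74 × 15.5 × 4.6296 = 340.14 km/s.

340.1 km/s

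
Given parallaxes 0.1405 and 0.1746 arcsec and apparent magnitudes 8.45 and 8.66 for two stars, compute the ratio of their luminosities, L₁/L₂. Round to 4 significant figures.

d₁ = 1/p₁ = 1/0.1405″ = 7.1174 pc; d₂ = 1/p₂ = 1/0.1746″ = 5.7274 pc.
M₁ = m₁ − 5 log₁₀ d₁ + 5 = 8.45 − 4.2616 + 5 = 9.1884.
M₂ = 8.66 − 3.7898 + 5 = 9.8702.
L₁/L₂ = 10^(0.4(M₂ − M₁)) = 10^(0.4 × 0.6818) = 10^0.27272 = 1.8738.

L₁/L₂ = 1.874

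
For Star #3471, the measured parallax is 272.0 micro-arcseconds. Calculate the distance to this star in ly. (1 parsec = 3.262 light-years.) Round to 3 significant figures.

12000 ly

p = 272.0 micro-arcseconds = 0.0002720 arcsec.
d = 1/p = 1/0.0002720 = 3676.5 pc.
In light-years: 3676.5 × 3.262 = 11993 ly.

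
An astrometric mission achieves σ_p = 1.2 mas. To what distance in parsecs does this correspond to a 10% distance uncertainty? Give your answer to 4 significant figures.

σ_d/d = σ_p/p, so the condition is σ_p/p ≤ 0.10, i.e. p ≥ σ_p/0.10.
p_min = 1.2/0.10 = 12 mas = 0.012 arcsec.
d_max = 1/p_min = 1/0.012 = 83.333 pc.

83.33 pc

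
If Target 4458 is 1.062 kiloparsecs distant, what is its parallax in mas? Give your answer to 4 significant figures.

0.9416 mas

d = 1.062 kpc = 1062 pc.
p = 1/d = 1/1062 = 0.00094162 arcsec.
= 0.00094162 × 1000 = 0.94162 mas.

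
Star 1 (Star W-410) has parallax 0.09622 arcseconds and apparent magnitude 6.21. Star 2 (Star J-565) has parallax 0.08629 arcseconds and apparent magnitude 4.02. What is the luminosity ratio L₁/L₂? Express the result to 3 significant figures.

d₁ = 1/p₁ = 1/0.09622″ = 10.393 pc; d₂ = 1/p₂ = 1/0.08629″ = 11.589 pc.
M₁ = m₁ − 5 log₁₀ d₁ + 5 = 6.21 − 5.0837 + 5 = 6.1263.
M₂ = 4.02 − 5.3202 + 5 = 3.6998.
L₁/L₂ = 10^(0.4(M₂ − M₁)) = 10^(0.4 × (-2.4265)) = 10^(-0.97060) = 0.107.

L₁/L₂ = 0.107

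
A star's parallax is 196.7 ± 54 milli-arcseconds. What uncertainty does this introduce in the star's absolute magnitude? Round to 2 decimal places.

σ_M = 0.60 mag

M = m − 5 log₁₀ d + 5 = m + 5 log₁₀ p + 5, so ∂M/∂p = 5/(p ln 10).
σ_M = (5/ln 10) · (σ_p/p) = 2.1715 × 54/196.7 = 2.1715 × 0.27453 = 0.59614.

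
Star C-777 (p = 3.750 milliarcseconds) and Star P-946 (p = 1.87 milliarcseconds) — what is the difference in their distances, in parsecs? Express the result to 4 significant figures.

d_A = 1/0.003750″ = 266.67 pc; d_B = 1/0.001870″ = 534.76 pc.
|d_B − d_A| = |534.76 − 266.67| = 268.09 pc.

268.1 pc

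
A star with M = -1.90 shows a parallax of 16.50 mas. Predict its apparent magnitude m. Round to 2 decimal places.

d = 1/p = 1/0.01650″ = 60.606 pc.
m − M = 5 log₁₀ d − 5 = 5 log₁₀(60.606) − 5 = 8.9126 − 5 = 3.9126.
m = M + (m − M) = -1.90 + 3.9126 = 2.01.

m = 2.01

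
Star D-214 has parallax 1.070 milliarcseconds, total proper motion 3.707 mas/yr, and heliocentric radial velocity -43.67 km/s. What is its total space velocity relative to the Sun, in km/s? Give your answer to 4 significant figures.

46.66 km/s

d = 1/p = 1/0.001070″ = 934.58 pc.
μ = 3.707 mas/yr = 0.003707 ″/yr.
v_t = 4.740 μ d = 4.740 × 0.003707 × 934.58 = 16.422 km/s.
v = √(v_r² + v_t²) = √((-43.67)² + 16.422²) = √2176.75 = 46.656 km/s.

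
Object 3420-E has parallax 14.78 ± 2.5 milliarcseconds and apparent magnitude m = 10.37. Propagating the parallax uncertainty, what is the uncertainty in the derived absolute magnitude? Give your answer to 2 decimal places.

M = m − 5 log₁₀ d + 5 = m + 5 log₁₀ p + 5, so ∂M/∂p = 5/(p ln 10).
σ_M = (5/ln 10) · (σ_p/p) = 2.1715 × 2.5/14.78 = 2.1715 × 0.16915 = 0.36731.

σ_M = 0.37 mag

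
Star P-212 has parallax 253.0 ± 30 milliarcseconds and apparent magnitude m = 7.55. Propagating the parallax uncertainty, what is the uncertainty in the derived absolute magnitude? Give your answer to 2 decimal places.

M = m − 5 log₁₀ d + 5 = m + 5 log₁₀ p + 5, so ∂M/∂p = 5/(p ln 10).
σ_M = (5/ln 10) · (σ_p/p) = 2.1715 × 30/253.0 = 2.1715 × 0.11858 = 0.2575.

σ_M = 0.26 mag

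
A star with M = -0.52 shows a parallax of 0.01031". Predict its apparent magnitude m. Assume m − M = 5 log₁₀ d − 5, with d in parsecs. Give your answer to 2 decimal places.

d = 1/p = 1/0.01031″ = 96.993 pc.
m − M = 5 log₁₀ d − 5 = 5 log₁₀(96.993) − 5 = 9.9337 − 5 = 4.9337.
m = M + (m − M) = -0.52 + 4.9337 = 4.41.

m = 4.41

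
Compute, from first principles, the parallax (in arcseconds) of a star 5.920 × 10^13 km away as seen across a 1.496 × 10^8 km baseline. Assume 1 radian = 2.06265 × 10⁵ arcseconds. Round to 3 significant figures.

θ ≈ B/d = (1.496 × 10^8) / (5.920 × 10^13) = 2.5270 × 10^-6 rad.
In arcseconds: 2.5270 × 10^-6 × 206265 = 0.52123″.

0.521 arcsec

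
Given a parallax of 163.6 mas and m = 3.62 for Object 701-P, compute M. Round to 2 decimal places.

d = 1/p = 1/0.1636″ = 6.1125 pc.
m − M = 5 log₁₀(6.1125) − 5 = 3.9311 − 5 = -1.0689.
M = m − (m − M) = 3.62 − (-1.0689) = 4.69.

M = 4.69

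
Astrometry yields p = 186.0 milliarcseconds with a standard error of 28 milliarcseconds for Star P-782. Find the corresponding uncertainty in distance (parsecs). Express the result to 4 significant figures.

0.8093 pc

d = 1/p, so σ_d = σ_p / p².
σ_d = 0.0280 / (0.1860)² = 0.0280 / 0.034596 = 0.80934 pc.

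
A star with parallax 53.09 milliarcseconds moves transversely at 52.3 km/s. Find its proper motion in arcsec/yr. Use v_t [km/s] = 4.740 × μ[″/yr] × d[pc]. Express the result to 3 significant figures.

d = 1/p = 1/0.05309″ = 18.836 pc.
μ = v_t / (4.74 d) = 52.3 / (4.74 × 18.836) = 52.3 / 89.283 = 0.58578 ″/yr.

0.586 arcsec/yr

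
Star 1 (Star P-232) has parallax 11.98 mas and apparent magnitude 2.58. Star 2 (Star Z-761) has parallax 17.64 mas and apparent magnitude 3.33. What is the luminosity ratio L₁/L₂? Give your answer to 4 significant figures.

d₁ = 1/p₁ = 1/0.01198″ = 83.472 pc; d₂ = 1/p₂ = 1/0.01764″ = 56.689 pc.
M₁ = m₁ − 5 log₁₀ d₁ + 5 = 2.58 − 9.6077 + 5 = -2.0277.
M₂ = 3.33 − 8.7675 + 5 = -0.4375.
L₁/L₂ = 10^(0.4(M₂ − M₁)) = 10^(0.4 × 1.5902) = 10^0.63608 = 4.3259.

L₁/L₂ = 4.326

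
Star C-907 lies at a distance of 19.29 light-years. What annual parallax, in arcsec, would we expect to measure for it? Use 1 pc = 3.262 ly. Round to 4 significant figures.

0.1691 arcsec

d = 19.29 ly ÷ 3.262 = 5.9135 pc.
p = 1/d = 1/5.9135 = 0.1691 arcsec.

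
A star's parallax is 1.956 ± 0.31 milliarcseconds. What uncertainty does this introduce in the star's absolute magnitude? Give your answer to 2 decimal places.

σ_M = 0.34 mag

M = m − 5 log₁₀ d + 5 = m + 5 log₁₀ p + 5, so ∂M/∂p = 5/(p ln 10).
σ_M = (5/ln 10) · (σ_p/p) = 2.1715 × 0.31/1.956 = 2.1715 × 0.15849 = 0.34416.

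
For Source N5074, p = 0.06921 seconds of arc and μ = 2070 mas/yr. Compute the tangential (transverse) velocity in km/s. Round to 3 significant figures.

d = 1/p = 1/0.06921″ = 14.449 pc.
μ = 2070 mas/yr = 2.07 ″/yr.
v_t = 4.74 × μ × d = 4.74 × 2.07 × 14.449 = 141.77 km/s.

142 km/s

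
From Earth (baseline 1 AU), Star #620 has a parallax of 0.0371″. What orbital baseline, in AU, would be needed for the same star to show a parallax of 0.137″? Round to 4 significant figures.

3.693 AU

Parallax scales linearly with baseline: p ∝ B, so B = p_target / p_Earth × 1 AU.
B = 0.137 / 0.0371 = 3.6927 AU.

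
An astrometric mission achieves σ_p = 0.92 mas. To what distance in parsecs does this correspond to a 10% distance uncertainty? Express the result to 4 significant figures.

108.7 pc

σ_d/d = σ_p/p, so the condition is σ_p/p ≤ 0.10, i.e. p ≥ σ_p/0.10.
p_min = 0.92/0.10 = 9.2 mas = 0.0092 arcsec.
d_max = 1/p_min = 1/0.0092 = 108.7 pc.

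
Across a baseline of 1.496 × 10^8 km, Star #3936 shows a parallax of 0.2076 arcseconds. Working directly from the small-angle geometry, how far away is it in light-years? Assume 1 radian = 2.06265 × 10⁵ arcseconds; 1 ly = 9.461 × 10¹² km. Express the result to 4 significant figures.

15.71 ly

θ = 0.2076″ = 0.2076/206265 = 1.0065 × 10^-6 rad.
d = B/θ = (1.496 × 10^8) / (1.0065 × 10^-6) = 1.4863 × 10^14 km = (1.4863 × 10^14) / (9.461 × 10^12) ly = 15.71 ly.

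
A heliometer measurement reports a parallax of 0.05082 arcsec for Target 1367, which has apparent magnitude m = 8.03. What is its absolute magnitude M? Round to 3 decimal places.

M = 6.560

d = 1/p = 1/0.05082″ = 19.677 pc.
m − M = 5 log₁₀(19.677) − 5 = 6.4698 − 5 = 1.4698.
M = m − (m − M) = 8.03 − 1.4698 = 6.560.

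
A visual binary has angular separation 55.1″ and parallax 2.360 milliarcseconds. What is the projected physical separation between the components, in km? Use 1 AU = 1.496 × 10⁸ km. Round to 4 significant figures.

3.493 × 10^12 km

d = 1/p = 1/0.002360″ = 423.73 pc.
At distance d (pc), an angle of θ arcsec spans θ·d AU: s = 55.1 × 423.73 = 23348 AU.
= 23348 × 1.496 × 10⁸ km = 3.4929 × 10^12 km.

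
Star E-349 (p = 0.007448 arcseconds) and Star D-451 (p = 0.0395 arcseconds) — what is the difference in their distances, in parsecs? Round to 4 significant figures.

108.9 pc

d_A = 1/0.007448″ = 134.26 pc; d_B = 1/0.03950″ = 25.316 pc.
|d_B − d_A| = |25.316 − 134.26| = 108.94 pc.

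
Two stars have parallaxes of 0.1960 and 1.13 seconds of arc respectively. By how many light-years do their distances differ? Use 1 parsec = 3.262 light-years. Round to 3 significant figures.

d_A = 1/0.1960″ = 5.102 pc; d_B = 1/1.130″ = 0.88496 pc.
|d_B − d_A| = |0.88496 − 5.102| = 4.217 pc = 4.217 × 3.262 ly = 13.756 ly.

13.8 ly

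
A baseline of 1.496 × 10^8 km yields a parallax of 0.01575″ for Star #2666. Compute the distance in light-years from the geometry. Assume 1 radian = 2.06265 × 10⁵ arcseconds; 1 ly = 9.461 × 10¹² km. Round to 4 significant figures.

207.1 ly

θ = 0.01575″ = 0.01575/206265 = 7.6358 × 10^-8 rad.
d = B/θ = (1.496 × 10^8) / (7.6358 × 10^-8) = 1.9592 × 10^15 km = (1.9592 × 10^15) / (9.461 × 10^12) ly = 207.08 ly.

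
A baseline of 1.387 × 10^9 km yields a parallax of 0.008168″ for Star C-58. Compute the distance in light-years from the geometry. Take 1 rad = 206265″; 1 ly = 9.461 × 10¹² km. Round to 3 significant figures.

3700 ly

θ = 0.008168″ = 0.008168/206265 = 3.9600 × 10^-8 rad.
d = B/θ = (1.387 × 10^9) / (3.9600 × 10^-8) = 3.5025 × 10^16 km = (3.5025 × 10^16) / (9.461 × 10^12) ly = 3702 ly.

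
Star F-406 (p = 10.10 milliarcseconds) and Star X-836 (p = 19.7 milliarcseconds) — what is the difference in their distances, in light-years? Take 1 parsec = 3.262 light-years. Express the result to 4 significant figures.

157.4 ly

d_A = 1/0.01010″ = 99.01 pc; d_B = 1/0.01970″ = 50.761 pc.
|d_B − d_A| = |50.761 − 99.01| = 48.249 pc = 48.249 × 3.262 ly = 157.39 ly.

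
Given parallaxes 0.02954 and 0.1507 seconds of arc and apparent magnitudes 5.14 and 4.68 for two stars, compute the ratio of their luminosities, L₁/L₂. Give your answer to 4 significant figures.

d₁ = 1/p₁ = 1/0.02954″ = 33.852 pc; d₂ = 1/p₂ = 1/0.1507″ = 6.6357 pc.
M₁ = m₁ − 5 log₁₀ d₁ + 5 = 5.14 − 7.6479 + 5 = 2.4921.
M₂ = 4.68 − 4.1094 + 5 = 5.5706.
L₁/L₂ = 10^(0.4(M₂ − M₁)) = 10^(0.4 × 3.0785) = 10^1.23140 = 17.037.

L₁/L₂ = 17.04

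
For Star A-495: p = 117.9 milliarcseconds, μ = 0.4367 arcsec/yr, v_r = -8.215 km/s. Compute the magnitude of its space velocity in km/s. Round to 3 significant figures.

d = 1/p = 1/0.1179″ = 8.4818 pc.
v_t = 4.740 μ d = 4.740 × 0.4367 × 8.4818 = 17.557 km/s.
v = √(v_r² + v_t²) = √((-8.215)² + 17.557²) = √375.734 = 19.384 km/s.

19.4 km/s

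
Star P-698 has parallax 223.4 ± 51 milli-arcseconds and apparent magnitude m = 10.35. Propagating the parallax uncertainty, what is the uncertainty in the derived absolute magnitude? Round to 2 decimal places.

M = m − 5 log₁₀ d + 5 = m + 5 log₁₀ p + 5, so ∂M/∂p = 5/(p ln 10).
σ_M = (5/ln 10) · (σ_p/p) = 2.1715 × 51/223.4 = 2.1715 × 0.22829 = 0.49573.

σ_M = 0.50 mag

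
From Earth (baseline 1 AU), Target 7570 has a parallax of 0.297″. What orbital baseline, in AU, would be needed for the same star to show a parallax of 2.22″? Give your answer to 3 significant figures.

Parallax scales linearly with baseline: p ∝ B, so B = p_target / p_Earth × 1 AU.
B = 2.22 / 0.297 = 7.4747 AU.

7.47 AU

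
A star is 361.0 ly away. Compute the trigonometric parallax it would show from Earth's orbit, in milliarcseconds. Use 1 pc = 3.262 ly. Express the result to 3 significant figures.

d = 361.0 ly ÷ 3.262 = 110.67 pc.
p = 1/d = 1/110.67 = 0.0090359 arcsec.
= 0.0090359 × 1000 = 9.0359 mas.

9.04 mas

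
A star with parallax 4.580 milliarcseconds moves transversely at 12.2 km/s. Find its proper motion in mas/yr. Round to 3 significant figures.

11.8 mas/yr

d = 1/p = 1/0.004580″ = 218.34 pc.
μ = v_t / (4.74 d) = 12.2 / (4.74 × 218.34) = 12.2 / 1034.9 = 0.011789 ″/yr = 11.789 mas/yr.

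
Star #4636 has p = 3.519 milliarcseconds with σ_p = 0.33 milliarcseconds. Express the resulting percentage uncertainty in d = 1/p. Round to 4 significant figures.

9.378%

For d = 1/p, |σ_d/d| = |σ_p/p|.
σ_p/p = 0.33 / 3.519 = 0.093777 = 9.3777%.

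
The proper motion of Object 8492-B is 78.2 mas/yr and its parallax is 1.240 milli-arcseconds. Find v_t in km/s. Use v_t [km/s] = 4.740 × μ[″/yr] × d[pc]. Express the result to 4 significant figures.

298.9 km/s

d = 1/p = 1/0.001240″ = 806.45 pc.
μ = 78.2 mas/yr = 0.0782 ″/yr.
v_t = 4.74 × μ × d = 4.74 × 0.0782 × 806.45 = 298.93 km/s.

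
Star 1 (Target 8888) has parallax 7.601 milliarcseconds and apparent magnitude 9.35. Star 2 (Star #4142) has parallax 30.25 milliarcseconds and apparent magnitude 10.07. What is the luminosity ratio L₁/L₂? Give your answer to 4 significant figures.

d₁ = 1/p₁ = 1/0.007601″ = 131.56 pc; d₂ = 1/p₂ = 1/0.03025″ = 33.058 pc.
M₁ = m₁ − 5 log₁₀ d₁ + 5 = 9.35 − 10.5956 + 5 = 3.7544.
M₂ = 10.07 − 7.5964 + 5 = 7.4736.
L₁/L₂ = 10^(0.4(M₂ − M₁)) = 10^(0.4 × 3.7192) = 10^1.48768 = 30.738.

L₁/L₂ = 30.74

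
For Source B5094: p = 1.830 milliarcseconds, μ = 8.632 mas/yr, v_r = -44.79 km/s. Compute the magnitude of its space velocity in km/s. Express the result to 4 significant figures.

d = 1/p = 1/0.001830″ = 546.45 pc.
μ = 8.632 mas/yr = 0.008632 ″/yr.
v_t = 4.740 μ d = 4.740 × 0.008632 × 546.45 = 22.358 km/s.
v = √(v_r² + v_t²) = √((-44.79)² + 22.358²) = √2506.02 = 50.06 km/s.

50.06 km/s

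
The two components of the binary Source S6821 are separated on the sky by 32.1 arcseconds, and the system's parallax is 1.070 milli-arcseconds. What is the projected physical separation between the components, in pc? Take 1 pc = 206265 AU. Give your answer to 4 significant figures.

d = 1/p = 1/0.001070″ = 934.58 pc.
At distance d (pc), an angle of θ arcsec spans θ·d AU: s = 32.1 × 934.58 = 30000 AU.
= 30000 / 206265 = 0.14544 pc.

0.1454 pc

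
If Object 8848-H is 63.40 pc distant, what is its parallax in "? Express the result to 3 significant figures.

p = 1/d = 1/63.4 = 0.015773 arcsec.

0.0158 "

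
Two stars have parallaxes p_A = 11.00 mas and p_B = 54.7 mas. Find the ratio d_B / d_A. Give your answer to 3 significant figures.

0.201

Since d = 1/p, d_B/d_A = p_A/p_B.
= 11.00 / 54.7 = 0.2011.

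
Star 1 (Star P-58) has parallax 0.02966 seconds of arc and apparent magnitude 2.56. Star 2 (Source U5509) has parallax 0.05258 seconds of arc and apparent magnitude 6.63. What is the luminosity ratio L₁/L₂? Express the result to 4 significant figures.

L₁/L₂ = 133.4

d₁ = 1/p₁ = 1/0.02966″ = 33.715 pc; d₂ = 1/p₂ = 1/0.05258″ = 19.019 pc.
M₁ = m₁ − 5 log₁₀ d₁ + 5 = 2.56 − 7.6391 + 5 = -0.0791.
M₂ = 6.63 − 6.3959 + 5 = 5.2341.
L₁/L₂ = 10^(0.4(M₂ − M₁)) = 10^(0.4 × 5.3132) = 10^2.12528 = 133.44.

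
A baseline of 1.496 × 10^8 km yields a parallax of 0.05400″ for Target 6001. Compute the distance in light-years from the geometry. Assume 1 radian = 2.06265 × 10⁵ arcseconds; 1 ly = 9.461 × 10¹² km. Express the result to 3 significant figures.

θ = 0.05400″ = 0.05400/206265 = 2.6180 × 10^-7 rad.
d = B/θ = (1.496 × 10^8) / (2.6180 × 10^-7) = 5.7143 × 10^14 km = (5.7143 × 10^14) / (9.461 × 10^12) ly = 60.398 ly.

60.4 ly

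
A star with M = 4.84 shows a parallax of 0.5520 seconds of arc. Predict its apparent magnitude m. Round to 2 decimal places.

d = 1/p = 1/0.5520″ = 1.8116 pc.
m − M = 5 log₁₀ d − 5 = 5 log₁₀(1.8116) − 5 = 1.2903 − 5 = -3.7097.
m = M + (m − M) = 4.84 + (-3.7097) = 1.13.

m = 1.13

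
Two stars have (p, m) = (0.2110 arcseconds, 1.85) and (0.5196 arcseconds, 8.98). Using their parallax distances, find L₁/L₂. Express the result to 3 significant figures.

d₁ = 1/p₁ = 1/0.2110″ = 4.7393 pc; d₂ = 1/p₂ = 1/0.5196″ = 1.9246 pc.
M₁ = m₁ − 5 log₁₀ d₁ + 5 = 1.85 − 3.3786 + 5 = 3.4714.
M₂ = 8.98 − 1.4217 + 5 = 12.5583.
L₁/L₂ = 10^(0.4(M₂ − M₁)) = 10^(0.4 × 9.0869) = 10^3.63476 = 4312.8.

L₁/L₂ = 4310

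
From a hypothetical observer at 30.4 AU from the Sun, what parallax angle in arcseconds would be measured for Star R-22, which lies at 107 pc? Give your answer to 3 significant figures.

0.284 arcsec

p (arcsec) = B (AU) / d (pc).
p = 30.4 / 107 = 0.28411 arcsec.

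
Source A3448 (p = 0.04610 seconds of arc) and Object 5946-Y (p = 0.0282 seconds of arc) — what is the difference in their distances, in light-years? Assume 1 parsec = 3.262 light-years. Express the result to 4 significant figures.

44.91 ly

d_A = 1/0.04610″ = 21.692 pc; d_B = 1/0.02820″ = 35.461 pc.
|d_B − d_A| = |35.461 − 21.692| = 13.769 pc = 13.769 × 3.262 ly = 44.914 ly.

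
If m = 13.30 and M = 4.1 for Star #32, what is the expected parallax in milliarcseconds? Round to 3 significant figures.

1.45 mas

m − M = 13.30 − 4.1 = 9.20.
d = 10^((m−M)/5 + 1) = 10^2.840 = 691.83 pc.
p = 1/d = 1/691.83 = 0.0014454 arcsec = 1.4454 mas.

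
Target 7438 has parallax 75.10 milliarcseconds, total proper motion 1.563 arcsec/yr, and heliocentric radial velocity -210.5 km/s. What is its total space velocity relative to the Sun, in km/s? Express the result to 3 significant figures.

d = 1/p = 1/0.07510″ = 13.316 pc.
v_t = 4.740 μ d = 4.740 × 1.563 × 13.316 = 98.653 km/s.
v = √(v_r² + v_t²) = √((-210.5)² + 98.653²) = √54042.7 = 232.47 km/s.

232 km/s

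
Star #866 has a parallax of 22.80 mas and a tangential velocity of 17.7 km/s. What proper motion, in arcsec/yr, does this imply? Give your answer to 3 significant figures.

0.0851 arcsec/yr

d = 1/p = 1/0.02280″ = 43.86 pc.
μ = v_t / (4.74 d) = 17.7 / (4.74 × 43.86) = 17.7 / 207.9 = 0.085137 ″/yr.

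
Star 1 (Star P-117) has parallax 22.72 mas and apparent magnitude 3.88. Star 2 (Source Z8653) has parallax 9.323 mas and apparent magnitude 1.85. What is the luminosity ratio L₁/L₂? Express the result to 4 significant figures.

L₁/L₂ = 0.02596

d₁ = 1/p₁ = 1/0.02272″ = 44.014 pc; d₂ = 1/p₂ = 1/0.009323″ = 107.26 pc.
M₁ = m₁ − 5 log₁₀ d₁ + 5 = 3.88 − 8.2180 + 5 = 0.6620.
M₂ = 1.85 − 10.1522 + 5 = -3.3022.
L₁/L₂ = 10^(0.4(M₂ − M₁)) = 10^(0.4 × (-3.9642)) = 10^(-1.58568) = 0.025961.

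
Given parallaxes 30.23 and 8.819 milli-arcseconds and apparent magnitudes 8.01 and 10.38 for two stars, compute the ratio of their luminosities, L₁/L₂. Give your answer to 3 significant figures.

L₁/L₂ = 0.755

d₁ = 1/p₁ = 1/0.03023″ = 33.08 pc; d₂ = 1/p₂ = 1/0.008819″ = 113.39 pc.
M₁ = m₁ − 5 log₁₀ d₁ + 5 = 8.01 − 7.5978 + 5 = 5.4122.
M₂ = 10.38 − 10.2729 + 5 = 5.1071.
L₁/L₂ = 10^(0.4(M₂ − M₁)) = 10^(0.4 × (-0.3051)) = 10^(-0.12204) = 0.75502.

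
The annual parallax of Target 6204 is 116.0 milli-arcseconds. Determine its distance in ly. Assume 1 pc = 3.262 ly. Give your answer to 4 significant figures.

28.12 ly

p = 116.0 milli-arcseconds = 0.1160 arcsec.
d = 1/p = 1/0.1160 = 8.6207 pc.
In light-years: 8.6207 × 3.262 = 28.121 ly.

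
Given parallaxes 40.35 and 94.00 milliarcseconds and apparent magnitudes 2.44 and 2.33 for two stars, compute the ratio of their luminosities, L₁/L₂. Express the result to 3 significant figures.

d₁ = 1/p₁ = 1/0.04035″ = 24.783 pc; d₂ = 1/p₂ = 1/0.09400″ = 10.638 pc.
M₁ = m₁ − 5 log₁₀ d₁ + 5 = 2.44 − 6.9708 + 5 = 0.4692.
M₂ = 2.33 − 5.1343 + 5 = 2.1957.
L₁/L₂ = 10^(0.4(M₂ − M₁)) = 10^(0.4 × 1.7265) = 10^0.69060 = 4.9046.

L₁/L₂ = 4.90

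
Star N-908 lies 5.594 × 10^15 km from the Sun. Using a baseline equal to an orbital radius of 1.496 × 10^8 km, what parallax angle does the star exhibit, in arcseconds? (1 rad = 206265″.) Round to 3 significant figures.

θ ≈ B/d = (1.496 × 10^8) / (5.594 × 10^15) = 2.6743 × 10^-8 rad.
In arcseconds: 2.6743 × 10^-8 × 206265 = 0.0055161″.

0.00552 arcsec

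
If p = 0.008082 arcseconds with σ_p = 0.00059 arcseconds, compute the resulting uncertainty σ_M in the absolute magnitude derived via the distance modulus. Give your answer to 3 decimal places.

M = m − 5 log₁₀ d + 5 = m + 5 log₁₀ p + 5, so ∂M/∂p = 5/(p ln 10).
σ_M = (5/ln 10) · (σ_p/p) = 2.1715 × 0.00059/0.008082 = 2.1715 × 0.073002 = 0.15852.

σ_M = 0.159 mag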